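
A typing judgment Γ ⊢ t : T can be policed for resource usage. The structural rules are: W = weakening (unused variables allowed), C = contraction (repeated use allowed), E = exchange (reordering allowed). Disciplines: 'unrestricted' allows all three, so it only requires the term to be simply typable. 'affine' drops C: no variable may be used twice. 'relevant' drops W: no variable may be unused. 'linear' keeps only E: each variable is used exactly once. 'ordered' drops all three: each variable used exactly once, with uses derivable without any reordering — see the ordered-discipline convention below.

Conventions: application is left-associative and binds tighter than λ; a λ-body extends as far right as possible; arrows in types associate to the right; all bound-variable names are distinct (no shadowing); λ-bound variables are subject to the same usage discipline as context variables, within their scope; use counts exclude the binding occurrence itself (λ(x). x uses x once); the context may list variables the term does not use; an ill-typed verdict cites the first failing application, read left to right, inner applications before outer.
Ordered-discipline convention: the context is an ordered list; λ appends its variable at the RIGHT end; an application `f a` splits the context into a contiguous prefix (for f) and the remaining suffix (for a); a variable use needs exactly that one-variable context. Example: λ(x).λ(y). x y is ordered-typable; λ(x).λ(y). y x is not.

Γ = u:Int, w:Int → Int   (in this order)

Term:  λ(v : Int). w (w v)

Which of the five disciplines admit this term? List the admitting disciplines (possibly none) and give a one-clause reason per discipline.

admitted by: unrestricted
usage: u ×0, w ×2, v [bound] ×1
left-to-right use order: w, w, v
typing: the term checks, with type Int → Int
ordered ✗ (needs contraction — w ×2; u never used (weakening))
linear ✗ (needs contraction — w ×2; u never used (weakening))
affine ✗ (needs contraction — w ×2)
relevant ✗ (u never used (weakening))
unrestricted ✓ (typability at Int → Int is all that's needed)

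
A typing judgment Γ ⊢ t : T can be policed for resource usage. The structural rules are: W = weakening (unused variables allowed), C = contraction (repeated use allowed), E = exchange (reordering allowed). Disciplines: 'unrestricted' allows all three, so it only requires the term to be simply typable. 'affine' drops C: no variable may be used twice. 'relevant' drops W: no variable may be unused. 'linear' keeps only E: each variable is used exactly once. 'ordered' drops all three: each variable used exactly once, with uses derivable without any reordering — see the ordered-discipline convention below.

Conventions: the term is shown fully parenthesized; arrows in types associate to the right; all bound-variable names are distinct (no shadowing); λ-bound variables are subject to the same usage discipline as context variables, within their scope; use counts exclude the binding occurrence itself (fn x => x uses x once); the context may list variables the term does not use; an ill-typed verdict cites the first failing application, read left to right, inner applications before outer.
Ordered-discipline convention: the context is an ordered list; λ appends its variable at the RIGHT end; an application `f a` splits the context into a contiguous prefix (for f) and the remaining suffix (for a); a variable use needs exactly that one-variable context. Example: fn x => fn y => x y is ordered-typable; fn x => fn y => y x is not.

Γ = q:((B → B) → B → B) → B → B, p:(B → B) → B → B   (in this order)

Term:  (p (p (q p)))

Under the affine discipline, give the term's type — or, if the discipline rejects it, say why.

not well-typed under affine — needs contraction — p ×3
usage: q: 1, p: 3
left-to-right use order: p, p, q, p
typing: the term checks, with type B → B
across the five disciplines: ordered ✗; linear ✗; affine ✗; relevant ✓; unrestricted ✓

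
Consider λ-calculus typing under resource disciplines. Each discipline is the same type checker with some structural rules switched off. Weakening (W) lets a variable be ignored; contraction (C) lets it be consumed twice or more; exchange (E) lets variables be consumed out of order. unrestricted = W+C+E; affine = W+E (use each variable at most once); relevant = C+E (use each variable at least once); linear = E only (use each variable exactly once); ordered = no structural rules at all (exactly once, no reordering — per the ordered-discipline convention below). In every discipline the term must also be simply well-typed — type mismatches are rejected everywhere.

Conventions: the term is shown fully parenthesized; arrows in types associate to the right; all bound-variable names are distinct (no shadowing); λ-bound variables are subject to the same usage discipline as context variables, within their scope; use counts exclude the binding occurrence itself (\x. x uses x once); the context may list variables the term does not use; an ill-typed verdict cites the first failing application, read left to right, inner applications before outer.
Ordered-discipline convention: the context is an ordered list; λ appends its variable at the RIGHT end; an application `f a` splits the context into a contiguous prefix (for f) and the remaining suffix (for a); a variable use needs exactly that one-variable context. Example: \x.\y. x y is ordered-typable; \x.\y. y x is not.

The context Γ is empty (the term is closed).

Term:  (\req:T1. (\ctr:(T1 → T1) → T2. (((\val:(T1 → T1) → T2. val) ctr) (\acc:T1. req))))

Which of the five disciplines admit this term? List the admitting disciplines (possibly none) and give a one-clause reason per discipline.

admitted by: affine, unrestricted
variable uses: req [bound] ×1, ctr [bound] ×1, val [bound] ×1, acc [bound] ×0
order of uses: val, ctr, req
typing: the term checks, with type T1 → ((T1 → T1) → T2) → T2
ordered ✗ (acc never used (weakening))
linear ✗ (acc never used (weakening))
affine ✓ (none of req, ctr, val, acc used more than once)
relevant ✗ (acc never used (weakening))
unrestricted ✓ (type-checks (T1 → ((T1 → T1) → T2) → T2) and nothing is barred)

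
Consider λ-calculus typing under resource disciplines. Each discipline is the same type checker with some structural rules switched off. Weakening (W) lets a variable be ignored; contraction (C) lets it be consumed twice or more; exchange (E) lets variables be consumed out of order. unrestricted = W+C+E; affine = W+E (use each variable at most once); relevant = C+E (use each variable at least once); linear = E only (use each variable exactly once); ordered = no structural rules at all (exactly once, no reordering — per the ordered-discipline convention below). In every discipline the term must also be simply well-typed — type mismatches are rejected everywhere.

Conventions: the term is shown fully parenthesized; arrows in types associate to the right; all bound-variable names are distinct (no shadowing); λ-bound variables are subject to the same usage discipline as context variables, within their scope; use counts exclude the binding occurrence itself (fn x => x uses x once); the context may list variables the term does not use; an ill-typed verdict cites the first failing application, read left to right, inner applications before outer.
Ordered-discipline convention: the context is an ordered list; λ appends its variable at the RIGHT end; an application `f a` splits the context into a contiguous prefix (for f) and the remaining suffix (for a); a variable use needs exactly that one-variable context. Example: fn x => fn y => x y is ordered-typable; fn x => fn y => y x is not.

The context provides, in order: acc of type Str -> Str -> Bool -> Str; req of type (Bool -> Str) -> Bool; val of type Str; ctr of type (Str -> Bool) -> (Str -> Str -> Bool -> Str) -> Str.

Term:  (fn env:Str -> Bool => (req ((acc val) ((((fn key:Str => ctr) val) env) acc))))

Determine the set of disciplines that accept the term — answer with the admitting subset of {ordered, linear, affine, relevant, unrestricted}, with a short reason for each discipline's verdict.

admitted in: unrestricted
use counts: acc ×2; req ×1; val ×2; ctr ×1; env (λ-bound) ×1; key (λ-bound) ×0
uses in reading order: req, acc, val, ctr, val, env, acc
typing: well-typed — term : (Str -> Bool) -> Bool
ordered ✗ (uses contraction: acc ×2, val ×2; key never used (weakening))
linear ✗ (uses contraction: acc ×2, val ×2; key never used (weakening))
affine ✗ (uses contraction: acc ×2, val ×2)
relevant ✗ (key never used (weakening))
unrestricted ✓ (typability at (Str -> Bool) -> Bool is all that's needed)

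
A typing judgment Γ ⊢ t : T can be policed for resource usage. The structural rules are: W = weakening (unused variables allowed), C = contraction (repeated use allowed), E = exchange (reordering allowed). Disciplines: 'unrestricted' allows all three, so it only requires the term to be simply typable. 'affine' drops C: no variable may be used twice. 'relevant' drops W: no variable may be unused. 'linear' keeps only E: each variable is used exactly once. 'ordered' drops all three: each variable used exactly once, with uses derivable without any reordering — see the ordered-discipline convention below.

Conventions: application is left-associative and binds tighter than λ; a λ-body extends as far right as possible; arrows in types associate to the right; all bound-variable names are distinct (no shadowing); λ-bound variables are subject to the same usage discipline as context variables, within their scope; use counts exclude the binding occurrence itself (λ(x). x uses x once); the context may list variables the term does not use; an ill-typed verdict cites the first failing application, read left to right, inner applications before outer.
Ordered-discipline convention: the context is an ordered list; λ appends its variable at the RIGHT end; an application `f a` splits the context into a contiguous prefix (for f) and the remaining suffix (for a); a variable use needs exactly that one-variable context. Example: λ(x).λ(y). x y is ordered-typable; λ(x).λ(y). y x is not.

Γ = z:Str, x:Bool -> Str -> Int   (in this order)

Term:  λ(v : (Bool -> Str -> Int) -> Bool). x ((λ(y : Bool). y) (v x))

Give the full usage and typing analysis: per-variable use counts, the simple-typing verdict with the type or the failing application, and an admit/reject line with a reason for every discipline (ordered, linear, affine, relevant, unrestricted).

use counts: z ×0, x ×2, v (bound) ×1, y (bound) ×1
left-to-right use order: x, y, v, x
typing: well-typed at ((Bool -> Str -> Int) -> Bool) -> Str -> Int
ordered: ✗ — uses contraction: x ×2; needs weakening: z unused
linear: ✗ — uses contraction: x ×2; needs weakening: z unused
affine: ✗ — uses contraction: x ×2
relevant: ✗ — needs weakening: z unused
unrestricted: ✓ — typability at ((Bool -> Str -> Int) -> Bool) -> Str -> Int is all that's needed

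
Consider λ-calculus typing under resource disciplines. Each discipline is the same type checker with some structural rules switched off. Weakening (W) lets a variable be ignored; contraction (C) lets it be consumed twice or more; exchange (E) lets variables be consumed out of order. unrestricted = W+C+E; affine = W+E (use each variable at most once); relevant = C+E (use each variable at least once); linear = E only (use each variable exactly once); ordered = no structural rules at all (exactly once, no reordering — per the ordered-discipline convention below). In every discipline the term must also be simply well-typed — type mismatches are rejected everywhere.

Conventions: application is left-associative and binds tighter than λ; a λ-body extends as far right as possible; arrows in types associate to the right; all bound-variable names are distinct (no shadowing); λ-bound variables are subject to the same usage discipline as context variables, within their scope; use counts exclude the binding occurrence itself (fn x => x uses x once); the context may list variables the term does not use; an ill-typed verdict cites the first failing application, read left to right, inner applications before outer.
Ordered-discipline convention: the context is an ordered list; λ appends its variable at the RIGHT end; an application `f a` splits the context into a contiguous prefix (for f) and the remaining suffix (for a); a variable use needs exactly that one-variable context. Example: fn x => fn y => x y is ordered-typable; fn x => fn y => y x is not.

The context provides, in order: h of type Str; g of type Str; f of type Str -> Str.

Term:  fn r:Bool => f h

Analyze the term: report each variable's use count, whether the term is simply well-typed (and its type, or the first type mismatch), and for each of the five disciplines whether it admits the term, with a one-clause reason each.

use counts: h: 1×; g: 0×; f: 1×; r (bound): 0×
uses in reading order: f, h
typing: the term checks, with type Bool -> Str
ordered: ✗ — unused: g, r — weakening required
linear: ✗ — unused: g, r — weakening required
affine: ✓ — no duplicate uses among h, g, f, r
relevant: ✗ — unused: g, r — weakening required
unrestricted: ✓ — simply typable at Bool -> Str; W, C, E all held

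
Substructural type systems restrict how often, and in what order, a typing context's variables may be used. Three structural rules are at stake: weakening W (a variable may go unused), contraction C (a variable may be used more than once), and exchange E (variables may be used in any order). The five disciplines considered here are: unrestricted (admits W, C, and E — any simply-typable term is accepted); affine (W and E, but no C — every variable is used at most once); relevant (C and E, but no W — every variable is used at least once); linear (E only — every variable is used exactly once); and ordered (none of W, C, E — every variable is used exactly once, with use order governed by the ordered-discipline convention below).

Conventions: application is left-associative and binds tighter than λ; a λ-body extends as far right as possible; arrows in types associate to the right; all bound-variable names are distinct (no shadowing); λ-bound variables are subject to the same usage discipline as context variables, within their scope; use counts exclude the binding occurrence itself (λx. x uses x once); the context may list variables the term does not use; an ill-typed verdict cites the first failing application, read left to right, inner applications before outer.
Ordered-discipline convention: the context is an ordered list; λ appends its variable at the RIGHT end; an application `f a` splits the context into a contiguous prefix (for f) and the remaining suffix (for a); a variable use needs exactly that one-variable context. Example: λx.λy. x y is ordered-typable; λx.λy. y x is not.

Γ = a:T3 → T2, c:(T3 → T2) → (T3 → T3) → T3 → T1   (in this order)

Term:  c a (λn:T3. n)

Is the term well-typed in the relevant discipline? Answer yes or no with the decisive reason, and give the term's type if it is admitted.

yes — every one of a, c, n appears; term : T3 → T1
counts: a ×1; c ×1; n (bound) ×1
uses in reading order: c, a, n
typing: well-typed at T3 → T1
all disciplines: ordered ✗ | linear ✓ | affine ✓ | relevant ✓ | unrestricted ✓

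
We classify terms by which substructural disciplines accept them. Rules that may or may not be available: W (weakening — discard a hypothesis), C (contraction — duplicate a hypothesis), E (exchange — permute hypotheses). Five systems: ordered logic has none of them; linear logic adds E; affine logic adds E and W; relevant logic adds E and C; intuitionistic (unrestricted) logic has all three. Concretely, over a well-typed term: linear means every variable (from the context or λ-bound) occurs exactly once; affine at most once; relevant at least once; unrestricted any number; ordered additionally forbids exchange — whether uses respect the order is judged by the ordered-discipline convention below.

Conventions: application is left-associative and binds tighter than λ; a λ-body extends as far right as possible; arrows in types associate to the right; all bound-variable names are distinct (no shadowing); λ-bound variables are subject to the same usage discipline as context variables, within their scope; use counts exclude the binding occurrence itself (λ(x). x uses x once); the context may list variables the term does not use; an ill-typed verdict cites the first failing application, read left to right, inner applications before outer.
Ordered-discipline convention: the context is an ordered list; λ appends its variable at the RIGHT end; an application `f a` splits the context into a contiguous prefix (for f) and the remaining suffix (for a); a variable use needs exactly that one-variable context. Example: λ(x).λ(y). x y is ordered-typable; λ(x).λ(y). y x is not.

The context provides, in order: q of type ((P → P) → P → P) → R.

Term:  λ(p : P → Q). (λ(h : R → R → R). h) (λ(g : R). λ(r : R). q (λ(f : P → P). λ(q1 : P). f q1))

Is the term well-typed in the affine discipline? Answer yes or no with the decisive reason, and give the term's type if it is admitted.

yes — at most one use each (q, p, h, g, r, f, q1); term : (P → Q) → R → R → R
counts: q: 1; p [bound]: 0; h [bound]: 1; g [bound]: 0; r [bound]: 0; f [bound]: 1; q1 [bound]: 1
left-to-right use order: h, q, f, q1
typing: well-typed — term : (P → Q) → R → R → R
across the five disciplines: ordered ✗ · linear ✗ · affine ✓ · relevant ✗ · unrestricted ✓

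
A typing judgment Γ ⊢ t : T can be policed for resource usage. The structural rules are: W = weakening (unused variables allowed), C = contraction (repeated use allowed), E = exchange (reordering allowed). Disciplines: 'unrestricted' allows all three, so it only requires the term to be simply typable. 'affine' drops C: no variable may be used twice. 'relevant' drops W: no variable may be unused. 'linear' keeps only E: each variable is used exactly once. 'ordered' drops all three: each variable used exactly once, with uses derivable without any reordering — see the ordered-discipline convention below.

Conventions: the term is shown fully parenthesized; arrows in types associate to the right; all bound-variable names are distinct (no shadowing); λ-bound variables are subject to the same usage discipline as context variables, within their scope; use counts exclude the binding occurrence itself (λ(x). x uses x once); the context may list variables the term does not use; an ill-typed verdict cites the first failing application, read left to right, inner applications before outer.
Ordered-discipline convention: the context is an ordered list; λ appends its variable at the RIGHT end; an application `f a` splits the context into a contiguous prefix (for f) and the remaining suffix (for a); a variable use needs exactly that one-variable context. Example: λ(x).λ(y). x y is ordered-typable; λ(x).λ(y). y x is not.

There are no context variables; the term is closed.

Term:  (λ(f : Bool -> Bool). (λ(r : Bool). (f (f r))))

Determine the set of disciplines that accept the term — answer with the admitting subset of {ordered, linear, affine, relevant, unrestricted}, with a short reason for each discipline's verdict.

accepted by: relevant, unrestricted
variable uses: f (λ-bound)=2; r (λ-bound)=1
uses in reading order: f, f, r
typing: ✓ — (Bool -> Bool) -> Bool -> Bool
ordered: ✗, uses contraction: f ×2
linear: ✗, uses contraction: f ×2
affine: ✗, uses contraction: f ×2
relevant: ✓, every one of f, r appears
unrestricted: ✓, well-typed at (Bool -> Bool) -> Bool -> Bool; no restrictions here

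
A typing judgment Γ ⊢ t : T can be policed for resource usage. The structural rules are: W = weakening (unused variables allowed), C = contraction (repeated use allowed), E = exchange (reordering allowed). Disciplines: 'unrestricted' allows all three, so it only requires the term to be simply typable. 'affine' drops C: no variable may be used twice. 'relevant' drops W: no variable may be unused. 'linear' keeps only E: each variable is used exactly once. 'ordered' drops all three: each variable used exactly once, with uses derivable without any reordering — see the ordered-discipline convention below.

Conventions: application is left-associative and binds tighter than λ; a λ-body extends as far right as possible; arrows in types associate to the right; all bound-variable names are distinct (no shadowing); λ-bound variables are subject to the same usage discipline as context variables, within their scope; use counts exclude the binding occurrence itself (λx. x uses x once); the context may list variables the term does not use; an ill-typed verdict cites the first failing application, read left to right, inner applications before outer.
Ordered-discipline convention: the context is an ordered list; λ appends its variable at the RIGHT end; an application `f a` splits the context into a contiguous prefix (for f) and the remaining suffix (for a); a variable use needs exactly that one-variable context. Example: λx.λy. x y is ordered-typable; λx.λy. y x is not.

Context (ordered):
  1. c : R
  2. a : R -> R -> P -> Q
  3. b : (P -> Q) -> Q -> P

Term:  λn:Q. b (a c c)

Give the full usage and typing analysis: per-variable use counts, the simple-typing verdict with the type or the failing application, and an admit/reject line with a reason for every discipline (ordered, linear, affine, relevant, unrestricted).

use counts: c: 2, a: 1, b: 1, n (λ-bound): 0
uses in reading order: b, a, c, c
typing: ✓ — Q -> Q -> P
ordered: ✗, repeated use of c ×2; n left unused
linear: ✗, repeated use of c ×2; n left unused
affine: ✗, repeated use of c ×2
relevant: ✗, n left unused
unrestricted: ✓, typability at Q -> Q -> P is all that's needed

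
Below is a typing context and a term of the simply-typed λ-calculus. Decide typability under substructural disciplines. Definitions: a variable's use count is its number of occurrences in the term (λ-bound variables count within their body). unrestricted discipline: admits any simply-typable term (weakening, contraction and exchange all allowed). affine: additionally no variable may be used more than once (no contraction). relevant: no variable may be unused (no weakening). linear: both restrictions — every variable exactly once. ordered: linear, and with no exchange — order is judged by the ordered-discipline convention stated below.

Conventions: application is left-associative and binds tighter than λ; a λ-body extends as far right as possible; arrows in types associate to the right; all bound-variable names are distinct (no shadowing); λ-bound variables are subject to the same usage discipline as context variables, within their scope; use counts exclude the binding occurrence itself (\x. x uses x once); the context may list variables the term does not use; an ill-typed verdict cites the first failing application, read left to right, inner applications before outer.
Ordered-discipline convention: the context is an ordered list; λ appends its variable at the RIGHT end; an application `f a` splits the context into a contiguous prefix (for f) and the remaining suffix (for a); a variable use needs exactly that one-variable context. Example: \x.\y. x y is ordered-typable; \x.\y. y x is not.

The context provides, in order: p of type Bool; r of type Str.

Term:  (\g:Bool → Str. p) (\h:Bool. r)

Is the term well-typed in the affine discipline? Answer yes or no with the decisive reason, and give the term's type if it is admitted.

yes — p, r, g, h: no repeats, contraction unneeded; term : Bool
use counts: p ×1, r ×1, g (bound) ×0, h (bound) ×0
order of uses: p, r
typing: ✓ — Bool
all disciplines: ordered ✗ | linear ✗ | affine ✓ | relevant ✗ | unrestricted ✓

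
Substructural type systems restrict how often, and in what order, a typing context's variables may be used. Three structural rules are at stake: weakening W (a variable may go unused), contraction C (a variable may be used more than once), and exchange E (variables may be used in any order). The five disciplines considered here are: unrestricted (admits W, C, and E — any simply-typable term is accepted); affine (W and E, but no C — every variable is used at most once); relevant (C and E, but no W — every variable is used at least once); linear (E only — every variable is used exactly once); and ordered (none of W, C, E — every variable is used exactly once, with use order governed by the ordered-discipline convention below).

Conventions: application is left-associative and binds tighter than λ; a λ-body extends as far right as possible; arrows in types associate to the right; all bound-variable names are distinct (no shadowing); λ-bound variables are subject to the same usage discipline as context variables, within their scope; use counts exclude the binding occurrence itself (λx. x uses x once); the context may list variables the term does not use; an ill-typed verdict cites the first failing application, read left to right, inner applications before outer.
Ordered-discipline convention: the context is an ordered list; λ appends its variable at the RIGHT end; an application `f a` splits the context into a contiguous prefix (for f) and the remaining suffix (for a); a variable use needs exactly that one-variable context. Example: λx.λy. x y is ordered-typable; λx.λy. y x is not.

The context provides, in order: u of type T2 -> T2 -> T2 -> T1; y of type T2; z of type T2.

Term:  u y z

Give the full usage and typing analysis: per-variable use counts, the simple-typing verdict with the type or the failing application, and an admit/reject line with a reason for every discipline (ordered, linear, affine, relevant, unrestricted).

use counts: u: 1×; y: 1×; z: 1×
left-to-right use order: u, y, z
typing: the term checks, with type T2 -> T1
ordered ✓ (u, y, z: once each, no exchange needed)
linear ✓ (single use per variable (u, y, z))
affine ✓ (u, y, z: no repeats, contraction unneeded)
relevant ✓ (u, y, z: all used, weakening unneeded)
unrestricted ✓ (well-typed at T2 -> T1; no restrictions here)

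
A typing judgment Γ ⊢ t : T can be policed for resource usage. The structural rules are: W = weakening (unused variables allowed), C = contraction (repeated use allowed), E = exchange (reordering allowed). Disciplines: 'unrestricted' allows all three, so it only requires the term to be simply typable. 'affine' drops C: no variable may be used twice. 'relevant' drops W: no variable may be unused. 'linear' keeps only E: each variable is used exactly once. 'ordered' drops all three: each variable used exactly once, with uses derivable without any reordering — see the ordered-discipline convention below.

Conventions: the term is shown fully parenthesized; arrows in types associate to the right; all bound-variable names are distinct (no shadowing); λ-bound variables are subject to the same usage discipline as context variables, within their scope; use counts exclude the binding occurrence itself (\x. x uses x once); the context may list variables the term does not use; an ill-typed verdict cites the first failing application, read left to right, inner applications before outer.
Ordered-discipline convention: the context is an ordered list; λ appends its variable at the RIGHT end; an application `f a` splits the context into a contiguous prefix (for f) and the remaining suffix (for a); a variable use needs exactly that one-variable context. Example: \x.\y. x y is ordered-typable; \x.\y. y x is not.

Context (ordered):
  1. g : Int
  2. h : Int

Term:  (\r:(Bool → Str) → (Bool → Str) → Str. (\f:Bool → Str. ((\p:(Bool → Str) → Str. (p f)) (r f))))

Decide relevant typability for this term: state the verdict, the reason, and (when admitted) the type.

no — unused: g, h — weakening required
variable uses: g: 0; h: 0; r (λ-bound): 1; f (λ-bound): 2; p (λ-bound): 1
use order (left to right): p, f, r, f
typing: well-typed at ((Bool → Str) → (Bool → Str) → Str) → (Bool → Str) → Str
per-discipline verdicts: ordered ✗; linear ✗; affine ✗; relevant ✗; unrestricted ✓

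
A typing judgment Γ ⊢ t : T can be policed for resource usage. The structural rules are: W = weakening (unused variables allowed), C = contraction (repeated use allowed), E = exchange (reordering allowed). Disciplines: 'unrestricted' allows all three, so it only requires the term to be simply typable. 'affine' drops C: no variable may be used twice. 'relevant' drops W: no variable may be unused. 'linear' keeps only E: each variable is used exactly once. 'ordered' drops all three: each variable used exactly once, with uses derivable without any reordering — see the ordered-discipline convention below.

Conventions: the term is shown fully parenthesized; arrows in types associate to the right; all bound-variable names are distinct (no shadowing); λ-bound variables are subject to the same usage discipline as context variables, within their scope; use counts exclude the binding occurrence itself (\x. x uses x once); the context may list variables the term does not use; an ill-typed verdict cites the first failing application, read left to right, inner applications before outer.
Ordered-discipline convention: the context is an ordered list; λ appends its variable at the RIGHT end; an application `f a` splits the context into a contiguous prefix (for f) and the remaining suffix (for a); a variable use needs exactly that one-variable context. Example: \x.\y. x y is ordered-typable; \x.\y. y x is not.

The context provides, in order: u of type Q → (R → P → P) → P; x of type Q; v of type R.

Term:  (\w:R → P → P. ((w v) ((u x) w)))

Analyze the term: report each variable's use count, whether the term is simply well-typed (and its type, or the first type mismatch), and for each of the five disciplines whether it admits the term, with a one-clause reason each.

counts: u: 1, x: 1, v: 1, w (λ-bound): 2
order of uses: w, v, u, x, w
typing: well-typed — term : (R → P → P) → P
ordered: ✗, w ×2 used more than once (contraction)
linear: ✗, w ×2 used more than once (contraction)
affine: ✗, w ×2 used more than once (contraction)
relevant: ✓, at least one use each (u, x, v, w)
unrestricted: ✓, typability at (R → P → P) → P is all that's needed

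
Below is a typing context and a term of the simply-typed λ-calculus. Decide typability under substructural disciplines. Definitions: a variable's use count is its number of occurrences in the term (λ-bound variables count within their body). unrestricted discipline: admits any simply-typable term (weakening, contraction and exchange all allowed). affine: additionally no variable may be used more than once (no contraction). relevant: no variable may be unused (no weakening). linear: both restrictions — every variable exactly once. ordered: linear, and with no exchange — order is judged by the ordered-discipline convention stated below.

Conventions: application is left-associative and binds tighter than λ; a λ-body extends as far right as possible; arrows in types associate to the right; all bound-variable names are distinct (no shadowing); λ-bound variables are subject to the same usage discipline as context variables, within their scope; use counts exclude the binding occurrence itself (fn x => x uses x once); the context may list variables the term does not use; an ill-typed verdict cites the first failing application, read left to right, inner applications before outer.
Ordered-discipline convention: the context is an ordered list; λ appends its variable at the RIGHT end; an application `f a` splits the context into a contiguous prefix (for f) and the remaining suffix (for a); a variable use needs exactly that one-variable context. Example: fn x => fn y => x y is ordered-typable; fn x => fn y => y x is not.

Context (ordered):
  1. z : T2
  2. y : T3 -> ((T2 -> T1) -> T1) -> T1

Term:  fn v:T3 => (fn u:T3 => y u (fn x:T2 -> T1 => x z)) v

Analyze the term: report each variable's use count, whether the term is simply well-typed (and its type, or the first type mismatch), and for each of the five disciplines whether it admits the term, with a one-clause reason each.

counts: z=1, y=1, v (λ-bound)=1, u (λ-bound)=1, x (λ-bound)=1
order of uses: y, u, x, z, v
typing: the term checks, with type T3 -> T1
ordered: ✗, no ordered split (uses run y, u, x, z, v)
linear: ✓, single use per variable (z, y, v, u, x)
affine: ✓, at most one use each (z, y, v, u, x)
relevant: ✓, at least one use each (z, y, v, u, x)
unrestricted: ✓, simply typable at T3 -> T1; W, C, E all held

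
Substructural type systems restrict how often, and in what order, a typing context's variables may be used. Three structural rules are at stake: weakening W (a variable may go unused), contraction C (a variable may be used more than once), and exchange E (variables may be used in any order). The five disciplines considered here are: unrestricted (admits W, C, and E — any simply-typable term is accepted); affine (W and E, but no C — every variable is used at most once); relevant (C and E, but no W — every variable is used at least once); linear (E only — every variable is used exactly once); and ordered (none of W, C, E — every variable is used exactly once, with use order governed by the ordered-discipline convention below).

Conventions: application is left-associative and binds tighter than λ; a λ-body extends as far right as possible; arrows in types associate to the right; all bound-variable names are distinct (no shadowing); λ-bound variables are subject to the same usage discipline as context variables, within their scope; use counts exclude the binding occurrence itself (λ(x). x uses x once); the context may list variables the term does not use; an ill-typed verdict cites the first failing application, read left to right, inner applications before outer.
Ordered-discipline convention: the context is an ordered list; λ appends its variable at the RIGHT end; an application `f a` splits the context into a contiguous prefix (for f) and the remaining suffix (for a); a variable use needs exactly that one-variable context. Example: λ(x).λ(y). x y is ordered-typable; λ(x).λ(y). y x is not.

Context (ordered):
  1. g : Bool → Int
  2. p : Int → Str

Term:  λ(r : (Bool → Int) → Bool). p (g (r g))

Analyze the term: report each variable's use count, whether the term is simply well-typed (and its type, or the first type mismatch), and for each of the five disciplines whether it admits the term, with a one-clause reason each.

counts: g: 2; p: 1; r [bound]: 1
order of uses: p, g, r, g
typing: ✓ — ((Bool → Int) → Bool) → Str
ordered: ✗, needs contraction — g ×2
linear: ✗, needs contraction — g ×2
affine: ✗, needs contraction — g ×2
relevant: ✓, none of g, p, r goes unused
unrestricted: ✓, simply typable at ((Bool → Int) → Bool) → Str; W, C, E all held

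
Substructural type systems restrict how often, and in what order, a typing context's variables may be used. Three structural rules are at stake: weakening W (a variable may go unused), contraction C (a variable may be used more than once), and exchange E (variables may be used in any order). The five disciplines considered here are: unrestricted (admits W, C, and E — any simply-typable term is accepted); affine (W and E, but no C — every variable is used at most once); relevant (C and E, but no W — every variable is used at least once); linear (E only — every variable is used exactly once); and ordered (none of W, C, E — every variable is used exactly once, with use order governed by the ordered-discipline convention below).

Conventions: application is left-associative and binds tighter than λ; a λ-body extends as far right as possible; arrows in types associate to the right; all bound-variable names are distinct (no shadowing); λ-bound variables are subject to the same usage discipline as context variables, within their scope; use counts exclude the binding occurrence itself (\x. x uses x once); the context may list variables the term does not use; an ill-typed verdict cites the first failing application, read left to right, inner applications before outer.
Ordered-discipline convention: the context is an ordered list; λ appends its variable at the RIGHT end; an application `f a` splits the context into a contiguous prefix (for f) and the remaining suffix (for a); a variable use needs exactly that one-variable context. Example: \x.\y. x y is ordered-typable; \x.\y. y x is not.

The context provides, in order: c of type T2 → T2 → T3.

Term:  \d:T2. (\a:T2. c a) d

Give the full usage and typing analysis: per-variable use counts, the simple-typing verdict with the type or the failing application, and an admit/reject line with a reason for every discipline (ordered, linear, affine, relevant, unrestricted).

counts: c=1; d (bound)=1; a (bound)=1
left-to-right use order: c, a, d
typing: ✓ — T2 → T2 → T3
ordered: ✓ — c, d, a once each; derivable with no W/C/E
linear: ✓ — exactly-once usage across c, d, a
affine: ✓ — none of c, d, a used more than once
relevant: ✓ — every one of c, d, a appears
unrestricted: ✓ — simply typable at T2 → T2 → T3; W, C, E all held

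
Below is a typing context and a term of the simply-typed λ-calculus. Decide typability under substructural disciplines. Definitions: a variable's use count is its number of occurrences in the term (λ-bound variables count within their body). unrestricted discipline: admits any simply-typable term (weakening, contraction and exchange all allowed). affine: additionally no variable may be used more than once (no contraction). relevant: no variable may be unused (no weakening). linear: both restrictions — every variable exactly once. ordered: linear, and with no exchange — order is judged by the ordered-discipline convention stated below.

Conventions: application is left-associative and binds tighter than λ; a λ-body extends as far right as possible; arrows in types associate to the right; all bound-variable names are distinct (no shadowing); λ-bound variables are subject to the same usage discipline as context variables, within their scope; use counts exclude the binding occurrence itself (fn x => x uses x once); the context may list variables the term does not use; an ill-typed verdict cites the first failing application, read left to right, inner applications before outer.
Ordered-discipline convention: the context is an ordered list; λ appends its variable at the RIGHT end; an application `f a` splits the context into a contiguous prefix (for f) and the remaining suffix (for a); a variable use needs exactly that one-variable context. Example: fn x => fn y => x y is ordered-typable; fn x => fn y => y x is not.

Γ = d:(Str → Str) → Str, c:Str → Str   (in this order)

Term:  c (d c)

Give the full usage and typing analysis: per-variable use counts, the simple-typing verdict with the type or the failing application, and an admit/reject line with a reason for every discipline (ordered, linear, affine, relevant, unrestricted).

counts: d=1, c=2
order of uses: c, d, c
typing: the term checks, with type Str
ordered: ✗ — c ×2 used more than once (contraction)
linear: ✗ — c ×2 used more than once (contraction)
affine: ✗ — c ×2 used more than once (contraction)
relevant: ✓ — none of d, c goes unused
unrestricted: ✓ — simply typable at Str; W, C, E all held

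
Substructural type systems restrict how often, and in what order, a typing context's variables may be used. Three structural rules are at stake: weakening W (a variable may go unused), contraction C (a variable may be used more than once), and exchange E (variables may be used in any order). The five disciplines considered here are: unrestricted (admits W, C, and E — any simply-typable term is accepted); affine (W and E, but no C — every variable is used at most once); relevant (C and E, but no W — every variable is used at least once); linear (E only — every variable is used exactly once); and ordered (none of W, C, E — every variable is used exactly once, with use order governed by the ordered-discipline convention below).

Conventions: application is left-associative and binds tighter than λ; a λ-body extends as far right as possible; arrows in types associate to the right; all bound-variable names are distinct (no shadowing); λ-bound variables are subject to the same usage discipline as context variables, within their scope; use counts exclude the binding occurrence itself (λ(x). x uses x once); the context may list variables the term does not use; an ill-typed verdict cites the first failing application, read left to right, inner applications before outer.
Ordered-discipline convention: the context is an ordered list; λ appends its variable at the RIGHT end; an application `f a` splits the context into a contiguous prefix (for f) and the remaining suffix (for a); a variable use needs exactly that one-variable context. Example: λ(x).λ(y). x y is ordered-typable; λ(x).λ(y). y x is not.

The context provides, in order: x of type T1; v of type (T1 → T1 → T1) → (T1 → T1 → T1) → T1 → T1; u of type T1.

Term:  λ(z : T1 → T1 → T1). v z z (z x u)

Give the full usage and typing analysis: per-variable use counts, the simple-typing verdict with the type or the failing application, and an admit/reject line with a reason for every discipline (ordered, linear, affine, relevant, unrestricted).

counts: x: 1, v: 1, u: 1, z [bound]: 3
use order (left to right): v, z, z, z, x, u
typing: well-typed at (T1 → T1 → T1) → T1
ordered ✗ (z ×3 used more than once (contraction))
linear ✗ (z ×3 used more than once (contraction))
affine ✗ (z ×3 used more than once (contraction))
relevant ✓ (x, v, u, z: all used, weakening unneeded)
unrestricted ✓ (typability at (T1 → T1 → T1) → T1 is all that's needed)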